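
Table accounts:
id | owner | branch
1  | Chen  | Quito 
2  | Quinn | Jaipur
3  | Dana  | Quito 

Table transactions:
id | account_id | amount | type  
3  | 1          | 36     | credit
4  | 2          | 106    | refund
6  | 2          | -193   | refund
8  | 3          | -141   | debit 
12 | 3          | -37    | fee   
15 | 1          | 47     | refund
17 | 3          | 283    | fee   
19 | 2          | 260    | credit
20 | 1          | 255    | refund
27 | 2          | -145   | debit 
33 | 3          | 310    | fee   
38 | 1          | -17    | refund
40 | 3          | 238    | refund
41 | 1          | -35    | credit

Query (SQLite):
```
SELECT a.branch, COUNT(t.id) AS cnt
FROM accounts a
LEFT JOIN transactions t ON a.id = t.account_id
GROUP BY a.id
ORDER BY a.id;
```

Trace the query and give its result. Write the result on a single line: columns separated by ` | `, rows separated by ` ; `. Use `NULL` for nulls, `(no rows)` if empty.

LEFT JOIN keeps every accounts row; unmatched ones get NULL for transactions columns.
Group by accounts.id and compute COUNT(t.id). COUNT(col) of an all-NULL group is 0.
  1: ids {3, 15, 20, 38, 41} → COUNT(t.id)=5
  2: ids {4, 6, 19, 27} → COUNT(t.id)=4
  3: ids {8, 12, 17, 33, 40} → COUNT(t.id)=5

Quito | 5 ; Jaipur | 4 ; Quito | 5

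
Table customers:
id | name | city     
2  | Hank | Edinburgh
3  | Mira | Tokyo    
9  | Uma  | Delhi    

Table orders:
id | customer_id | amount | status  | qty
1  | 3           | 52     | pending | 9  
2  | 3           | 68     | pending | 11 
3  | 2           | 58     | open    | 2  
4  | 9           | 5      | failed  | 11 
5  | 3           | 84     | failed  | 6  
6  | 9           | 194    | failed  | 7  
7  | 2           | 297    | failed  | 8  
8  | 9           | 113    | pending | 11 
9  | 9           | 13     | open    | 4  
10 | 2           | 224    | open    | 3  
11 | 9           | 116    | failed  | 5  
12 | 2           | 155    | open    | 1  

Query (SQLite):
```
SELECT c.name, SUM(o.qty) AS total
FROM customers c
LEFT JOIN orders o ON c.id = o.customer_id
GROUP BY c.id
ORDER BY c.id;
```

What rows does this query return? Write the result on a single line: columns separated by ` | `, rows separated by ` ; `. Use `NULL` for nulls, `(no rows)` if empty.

Hank | 14 ; Mira | 26 ; Uma | 38

LEFT JOIN keeps every customers row; unmatched ones get NULL for orders columns.
Group by customers.id and compute SUM(o.qty). SUM over an all-NULL group is NULL.
  2: ids {3, 7, 10, 12} → SUM(o.qty)=14
  3: ids {1, 2, 5} → SUM(o.qty)=26
  9: ids {4, 6, 8, 9, 11} → SUM(o.qty)=38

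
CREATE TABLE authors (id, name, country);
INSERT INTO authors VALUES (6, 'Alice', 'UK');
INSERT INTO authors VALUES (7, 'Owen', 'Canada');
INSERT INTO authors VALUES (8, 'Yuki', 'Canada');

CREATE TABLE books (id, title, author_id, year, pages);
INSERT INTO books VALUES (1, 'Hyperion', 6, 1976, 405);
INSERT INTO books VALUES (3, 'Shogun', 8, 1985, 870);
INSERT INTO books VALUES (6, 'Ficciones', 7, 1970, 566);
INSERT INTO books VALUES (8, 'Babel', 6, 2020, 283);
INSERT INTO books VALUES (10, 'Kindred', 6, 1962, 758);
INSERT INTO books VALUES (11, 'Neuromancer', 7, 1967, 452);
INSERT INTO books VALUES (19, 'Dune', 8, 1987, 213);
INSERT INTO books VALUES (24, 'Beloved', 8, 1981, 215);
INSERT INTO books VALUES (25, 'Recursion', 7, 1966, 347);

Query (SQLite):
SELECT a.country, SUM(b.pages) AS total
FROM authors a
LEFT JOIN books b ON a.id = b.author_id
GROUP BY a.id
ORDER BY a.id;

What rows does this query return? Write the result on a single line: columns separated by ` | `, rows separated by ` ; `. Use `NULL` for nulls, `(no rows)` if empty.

LEFT JOIN keeps every authors row; unmatched ones get NULL for books columns.
Group by authors.id and compute SUM(b.pages). SUM over an all-NULL group is NULL.
  6: ids {1, 8, 10} → SUM(b.pages)=1446
  7: ids {6, 11, 25} → SUM(b.pages)=1365
  8: ids {3, 19, 24} → SUM(b.pages)=1298

UK | 1446 ; Canada | 1365 ; Canada | 1298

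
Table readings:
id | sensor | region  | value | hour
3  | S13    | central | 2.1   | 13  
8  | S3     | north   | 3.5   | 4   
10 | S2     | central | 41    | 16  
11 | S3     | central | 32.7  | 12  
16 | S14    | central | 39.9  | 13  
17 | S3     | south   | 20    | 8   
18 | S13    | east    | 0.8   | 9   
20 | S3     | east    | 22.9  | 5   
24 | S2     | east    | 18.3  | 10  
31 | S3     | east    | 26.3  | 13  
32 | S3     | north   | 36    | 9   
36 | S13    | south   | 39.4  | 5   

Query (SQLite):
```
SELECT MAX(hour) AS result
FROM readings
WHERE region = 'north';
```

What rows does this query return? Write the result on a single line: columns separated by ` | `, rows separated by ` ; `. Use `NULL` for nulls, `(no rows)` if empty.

9

Rows where region='north' → hour values: [4, 9].
MAX of non-NULL values = 9.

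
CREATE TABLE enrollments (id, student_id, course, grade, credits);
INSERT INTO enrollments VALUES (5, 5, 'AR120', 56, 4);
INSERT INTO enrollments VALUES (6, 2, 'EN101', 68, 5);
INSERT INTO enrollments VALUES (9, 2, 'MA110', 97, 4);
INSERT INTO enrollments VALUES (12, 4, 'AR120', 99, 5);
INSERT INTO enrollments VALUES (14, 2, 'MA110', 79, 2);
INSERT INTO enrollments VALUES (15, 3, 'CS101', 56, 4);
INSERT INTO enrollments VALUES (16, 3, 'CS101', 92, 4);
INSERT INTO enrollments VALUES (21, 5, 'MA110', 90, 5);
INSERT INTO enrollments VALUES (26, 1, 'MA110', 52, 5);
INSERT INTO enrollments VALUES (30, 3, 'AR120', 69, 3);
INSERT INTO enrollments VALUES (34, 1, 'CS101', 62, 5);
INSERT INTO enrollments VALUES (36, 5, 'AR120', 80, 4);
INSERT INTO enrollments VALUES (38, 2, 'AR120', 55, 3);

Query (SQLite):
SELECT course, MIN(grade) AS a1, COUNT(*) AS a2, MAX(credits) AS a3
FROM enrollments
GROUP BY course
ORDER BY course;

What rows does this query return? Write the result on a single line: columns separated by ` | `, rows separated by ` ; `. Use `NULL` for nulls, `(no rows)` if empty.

Group enrollments by course.
Per group compute: MIN(grade), COUNT(*), MAX(credits).
  AR120: ids {5, 12, 30, 36, 38} → MIN(grade)=55, COUNT(*)=5, MAX(credits)=5
  CS101: ids {15, 16, 34} → MIN(grade)=56, COUNT(*)=3, MAX(credits)=5
  EN101: ids {6} → MIN(grade)=68, COUNT(*)=1, MAX(credits)=5
  MA110: ids {9, 14, 21, 26} → MIN(grade)=52, COUNT(*)=4, MAX(credits)=5

AR120 | 55 | 5 | 5 ; CS101 | 56 | 3 | 5 ; EN101 | 68 | 1 | 5 ; MA110 | 52 | 4 | 5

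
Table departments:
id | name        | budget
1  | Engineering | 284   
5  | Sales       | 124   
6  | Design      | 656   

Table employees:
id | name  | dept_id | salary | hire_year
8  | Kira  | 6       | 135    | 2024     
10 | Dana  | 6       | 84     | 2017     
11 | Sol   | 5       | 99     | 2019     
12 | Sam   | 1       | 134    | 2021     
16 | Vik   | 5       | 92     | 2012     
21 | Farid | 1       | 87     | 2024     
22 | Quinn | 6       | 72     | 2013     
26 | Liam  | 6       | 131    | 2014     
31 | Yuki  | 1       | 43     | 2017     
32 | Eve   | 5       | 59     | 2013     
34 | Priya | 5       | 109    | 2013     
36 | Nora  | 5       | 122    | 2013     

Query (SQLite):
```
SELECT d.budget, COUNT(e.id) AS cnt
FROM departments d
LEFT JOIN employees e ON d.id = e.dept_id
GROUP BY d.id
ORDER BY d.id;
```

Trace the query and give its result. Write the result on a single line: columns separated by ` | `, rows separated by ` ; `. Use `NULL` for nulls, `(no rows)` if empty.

284 | 3 ; 124 | 5 ; 656 | 4

LEFT JOIN keeps every departments row; unmatched ones get NULL for employees columns.
Group by departments.id and compute COUNT(e.id). COUNT(col) of an all-NULL group is 0.
  1: ids {12, 21, 31} → COUNT(e.id)=3
  5: ids {11, 16, 32, 34, 36} → COUNT(e.id)=5
  6: ids {8, 10, 22, 26} → COUNT(e.id)=4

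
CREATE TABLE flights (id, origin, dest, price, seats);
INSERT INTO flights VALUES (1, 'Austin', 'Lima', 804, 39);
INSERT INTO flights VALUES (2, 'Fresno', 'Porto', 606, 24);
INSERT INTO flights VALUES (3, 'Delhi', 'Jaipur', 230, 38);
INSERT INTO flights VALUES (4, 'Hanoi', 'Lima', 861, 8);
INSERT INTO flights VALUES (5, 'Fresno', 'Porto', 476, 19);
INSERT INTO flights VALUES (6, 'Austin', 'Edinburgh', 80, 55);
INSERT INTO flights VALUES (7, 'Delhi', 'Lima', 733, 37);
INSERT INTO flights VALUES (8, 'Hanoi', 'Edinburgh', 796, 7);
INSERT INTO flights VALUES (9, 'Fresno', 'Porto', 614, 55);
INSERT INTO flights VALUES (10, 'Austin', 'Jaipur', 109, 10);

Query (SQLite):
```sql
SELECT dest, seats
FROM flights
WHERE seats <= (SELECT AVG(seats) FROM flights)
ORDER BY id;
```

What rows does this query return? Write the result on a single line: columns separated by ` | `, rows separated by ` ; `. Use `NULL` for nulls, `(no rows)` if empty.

Porto | 24 ; Lima | 8 ; Porto | 19 ; Edinburgh | 7 ; Jaipur | 10

Scalar subquery: AVG(seats) over all flights rows = 29.2.
Keep rows where seats <= that value.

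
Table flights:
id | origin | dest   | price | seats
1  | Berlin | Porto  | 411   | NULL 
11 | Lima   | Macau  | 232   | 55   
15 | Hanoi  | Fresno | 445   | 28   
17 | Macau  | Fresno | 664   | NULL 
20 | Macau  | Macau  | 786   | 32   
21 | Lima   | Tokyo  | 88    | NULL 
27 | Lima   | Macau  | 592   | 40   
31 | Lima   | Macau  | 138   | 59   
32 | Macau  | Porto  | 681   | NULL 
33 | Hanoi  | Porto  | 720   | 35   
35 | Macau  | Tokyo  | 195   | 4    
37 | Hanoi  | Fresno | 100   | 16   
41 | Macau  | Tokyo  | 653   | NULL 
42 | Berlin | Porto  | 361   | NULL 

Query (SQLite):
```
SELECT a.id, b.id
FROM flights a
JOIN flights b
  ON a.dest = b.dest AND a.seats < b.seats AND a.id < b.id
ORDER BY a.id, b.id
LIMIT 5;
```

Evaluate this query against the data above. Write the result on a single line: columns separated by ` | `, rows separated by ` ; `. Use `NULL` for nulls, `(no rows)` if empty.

Pairs (a,b) with same dest, a.seats < b.seats, a.id < b.id.
dest groups: Fresno:{15,17,37} Macau:{11,20,27,31} Porto:{1,32,33,42} Tokyo:{21,35,41}
Ordered by (a.id, b.id); first 5.

11 | 31 ; 20 | 27 ; 20 | 31 ; 27 | 31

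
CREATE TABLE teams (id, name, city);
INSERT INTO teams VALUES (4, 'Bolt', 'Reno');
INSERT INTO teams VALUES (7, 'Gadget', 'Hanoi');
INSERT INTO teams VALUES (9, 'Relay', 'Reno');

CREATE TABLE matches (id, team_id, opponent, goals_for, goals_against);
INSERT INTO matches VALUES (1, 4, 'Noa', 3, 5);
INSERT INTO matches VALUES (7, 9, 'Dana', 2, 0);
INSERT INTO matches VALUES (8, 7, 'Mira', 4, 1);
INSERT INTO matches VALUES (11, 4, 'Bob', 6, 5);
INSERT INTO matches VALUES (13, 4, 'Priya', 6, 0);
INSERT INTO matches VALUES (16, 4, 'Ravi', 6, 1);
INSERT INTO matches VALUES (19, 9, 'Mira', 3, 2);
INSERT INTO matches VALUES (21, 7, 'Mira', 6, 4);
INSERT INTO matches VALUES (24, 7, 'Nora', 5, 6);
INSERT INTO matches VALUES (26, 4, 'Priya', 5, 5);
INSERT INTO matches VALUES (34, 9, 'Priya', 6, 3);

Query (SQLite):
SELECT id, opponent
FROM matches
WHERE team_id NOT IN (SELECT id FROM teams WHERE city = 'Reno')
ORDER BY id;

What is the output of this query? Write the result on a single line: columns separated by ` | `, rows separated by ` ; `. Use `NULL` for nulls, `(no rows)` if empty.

8 | Mira ; 21 | Mira ; 24 | Nora

Inner query: teams.id where city = 'Reno'.
Outer: keep matches rows whose team_id is not in that set.
Inner query → {4, 9}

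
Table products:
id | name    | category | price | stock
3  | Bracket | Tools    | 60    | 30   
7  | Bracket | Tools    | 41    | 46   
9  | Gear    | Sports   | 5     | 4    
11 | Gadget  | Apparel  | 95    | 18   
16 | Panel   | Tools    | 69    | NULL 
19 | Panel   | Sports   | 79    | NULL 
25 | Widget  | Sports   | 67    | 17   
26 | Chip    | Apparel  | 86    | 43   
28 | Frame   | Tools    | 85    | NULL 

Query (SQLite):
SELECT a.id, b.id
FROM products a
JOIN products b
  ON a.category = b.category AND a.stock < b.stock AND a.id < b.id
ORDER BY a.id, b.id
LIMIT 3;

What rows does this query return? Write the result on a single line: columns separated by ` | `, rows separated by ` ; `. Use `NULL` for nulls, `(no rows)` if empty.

Pairs (a,b) with same category, a.stock < b.stock, a.id < b.id.
category groups: Apparel:{11,26} Sports:{9,19,25} Tools:{3,7,16,28}
Ordered by (a.id, b.id); first 3.

3 | 7 ; 9 | 25 ; 11 | 26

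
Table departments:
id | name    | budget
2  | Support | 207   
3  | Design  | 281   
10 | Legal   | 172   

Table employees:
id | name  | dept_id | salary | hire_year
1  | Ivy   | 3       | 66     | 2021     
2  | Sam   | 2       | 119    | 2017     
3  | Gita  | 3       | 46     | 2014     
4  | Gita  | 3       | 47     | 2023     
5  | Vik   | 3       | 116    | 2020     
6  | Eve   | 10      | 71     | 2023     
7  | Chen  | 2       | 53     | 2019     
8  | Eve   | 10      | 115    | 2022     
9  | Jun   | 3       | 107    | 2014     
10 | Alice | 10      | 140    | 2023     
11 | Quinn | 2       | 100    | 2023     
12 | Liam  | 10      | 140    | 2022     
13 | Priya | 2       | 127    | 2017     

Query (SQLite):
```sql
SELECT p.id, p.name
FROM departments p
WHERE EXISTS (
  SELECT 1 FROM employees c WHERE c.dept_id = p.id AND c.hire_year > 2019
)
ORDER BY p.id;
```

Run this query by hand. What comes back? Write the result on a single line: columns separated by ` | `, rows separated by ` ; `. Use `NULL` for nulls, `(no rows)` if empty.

2 | Support ; 3 | Design ; 10 | Legal

For each departments row, check whether any employees with matching dept_id has hire_year > 2019.
Keep rows where that is true.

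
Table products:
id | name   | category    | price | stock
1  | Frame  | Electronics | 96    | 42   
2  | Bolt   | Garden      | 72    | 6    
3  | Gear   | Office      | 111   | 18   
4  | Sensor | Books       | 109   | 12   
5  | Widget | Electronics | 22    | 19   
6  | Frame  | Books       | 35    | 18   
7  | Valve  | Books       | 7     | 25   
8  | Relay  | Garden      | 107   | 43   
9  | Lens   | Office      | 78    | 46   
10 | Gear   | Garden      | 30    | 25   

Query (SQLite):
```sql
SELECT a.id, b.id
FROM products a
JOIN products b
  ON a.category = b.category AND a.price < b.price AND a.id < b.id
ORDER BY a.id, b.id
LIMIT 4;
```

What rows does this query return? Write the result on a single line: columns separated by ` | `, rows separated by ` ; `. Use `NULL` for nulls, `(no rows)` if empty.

Pairs (a,b) with same category, a.price < b.price, a.id < b.id.
category groups: Books:{4,6,7} Electronics:{1,5} Garden:{2,8,10} Office:{3,9}
Ordered by (a.id, b.id); first 4.

2 | 8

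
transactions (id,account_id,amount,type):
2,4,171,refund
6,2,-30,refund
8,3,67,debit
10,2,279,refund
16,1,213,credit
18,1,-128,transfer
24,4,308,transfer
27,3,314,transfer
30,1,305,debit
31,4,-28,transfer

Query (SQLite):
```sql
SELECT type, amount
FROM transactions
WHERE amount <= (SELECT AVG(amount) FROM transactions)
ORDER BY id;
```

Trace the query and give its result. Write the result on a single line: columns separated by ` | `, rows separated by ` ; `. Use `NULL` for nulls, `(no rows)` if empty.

refund | -30 ; debit | 67 ; transfer | -128 ; transfer | -28

Scalar subquery: AVG(amount) over all transactions rows = 147.1.
Keep rows where amount <= that value.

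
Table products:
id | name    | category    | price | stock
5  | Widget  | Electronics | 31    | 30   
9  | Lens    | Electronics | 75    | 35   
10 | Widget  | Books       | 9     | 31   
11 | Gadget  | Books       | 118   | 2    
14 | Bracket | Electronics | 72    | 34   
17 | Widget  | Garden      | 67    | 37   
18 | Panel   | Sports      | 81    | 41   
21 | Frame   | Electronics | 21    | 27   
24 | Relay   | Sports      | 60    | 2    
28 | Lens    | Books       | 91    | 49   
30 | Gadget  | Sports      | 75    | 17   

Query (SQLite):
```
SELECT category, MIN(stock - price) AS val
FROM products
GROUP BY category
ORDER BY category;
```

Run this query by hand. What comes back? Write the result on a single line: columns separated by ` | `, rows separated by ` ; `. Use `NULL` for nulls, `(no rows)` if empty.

Books | -116 ; Electronics | -40 ; Garden | -30 ; Sports | -58

For each row compute stock - price.
Group by category; take MIN of the expression per group.
  Books: ids {10, 11, 28} → MIN(stock - price)=-116
  Electronics: ids {5, 9, 14, 21} → MIN(stock - price)=-40
  Garden: ids {17} → MIN(stock - price)=-30
  Sports: ids {18, 24, 30} → MIN(stock - price)=-58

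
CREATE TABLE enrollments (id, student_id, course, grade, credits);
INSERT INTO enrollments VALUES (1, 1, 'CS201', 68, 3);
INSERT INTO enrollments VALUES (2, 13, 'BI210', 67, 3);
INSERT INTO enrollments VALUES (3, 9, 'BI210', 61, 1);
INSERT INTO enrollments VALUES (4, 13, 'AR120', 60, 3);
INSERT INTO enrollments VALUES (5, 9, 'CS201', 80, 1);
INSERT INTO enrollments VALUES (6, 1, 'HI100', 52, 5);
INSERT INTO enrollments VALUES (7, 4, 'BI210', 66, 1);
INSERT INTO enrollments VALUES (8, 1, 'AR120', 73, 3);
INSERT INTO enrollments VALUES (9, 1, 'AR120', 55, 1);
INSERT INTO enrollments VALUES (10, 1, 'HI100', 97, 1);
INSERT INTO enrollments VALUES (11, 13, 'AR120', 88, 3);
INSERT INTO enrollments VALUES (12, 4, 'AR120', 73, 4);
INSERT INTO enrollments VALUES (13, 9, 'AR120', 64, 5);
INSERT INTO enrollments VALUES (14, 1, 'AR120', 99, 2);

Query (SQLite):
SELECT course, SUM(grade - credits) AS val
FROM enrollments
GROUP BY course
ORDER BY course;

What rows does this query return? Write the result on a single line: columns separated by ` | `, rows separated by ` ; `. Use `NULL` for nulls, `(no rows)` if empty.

AR120 | 491 ; BI210 | 189 ; CS201 | 144 ; HI100 | 143

For each row compute grade - credits.
Group by course; take SUM of the expression per group.
  AR120: ids {4, 8, 9, 11, 12, 13, 14} → SUM(grade - credits)=491
  BI210: ids {2, 3, 7} → SUM(grade - credits)=189
  CS201: ids {1, 5} → SUM(grade - credits)=144
  HI100: ids {6, 10} → SUM(grade - credits)=143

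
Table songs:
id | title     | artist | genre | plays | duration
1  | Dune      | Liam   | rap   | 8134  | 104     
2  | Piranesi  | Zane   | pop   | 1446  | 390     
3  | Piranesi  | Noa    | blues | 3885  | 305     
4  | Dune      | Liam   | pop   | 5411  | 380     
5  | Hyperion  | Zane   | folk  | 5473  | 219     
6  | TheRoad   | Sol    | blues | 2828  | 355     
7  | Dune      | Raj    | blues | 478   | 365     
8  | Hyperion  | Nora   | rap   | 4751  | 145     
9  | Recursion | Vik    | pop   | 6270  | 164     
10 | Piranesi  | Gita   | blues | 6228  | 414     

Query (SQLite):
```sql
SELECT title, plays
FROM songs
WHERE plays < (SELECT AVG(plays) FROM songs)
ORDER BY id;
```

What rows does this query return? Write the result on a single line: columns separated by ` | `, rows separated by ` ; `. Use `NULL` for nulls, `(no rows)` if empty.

Piranesi | 1446 ; Piranesi | 3885 ; TheRoad | 2828 ; Dune | 478

Scalar subquery: AVG(plays) over all songs rows = 4490.4.
Keep rows where plays < that value.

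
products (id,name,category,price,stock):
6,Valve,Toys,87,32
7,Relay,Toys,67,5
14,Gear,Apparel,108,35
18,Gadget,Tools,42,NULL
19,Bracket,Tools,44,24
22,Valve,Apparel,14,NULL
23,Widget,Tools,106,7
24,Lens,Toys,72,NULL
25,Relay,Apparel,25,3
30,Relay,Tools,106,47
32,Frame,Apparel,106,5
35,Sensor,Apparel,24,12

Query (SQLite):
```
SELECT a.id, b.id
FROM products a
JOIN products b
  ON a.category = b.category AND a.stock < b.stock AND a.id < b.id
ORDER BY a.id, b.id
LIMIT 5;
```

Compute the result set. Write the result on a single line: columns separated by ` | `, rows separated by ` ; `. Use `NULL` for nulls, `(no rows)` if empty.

19 | 30 ; 23 | 30 ; 25 | 32 ; 25 | 35 ; 32 | 35

Pairs (a,b) with same category, a.stock < b.stock, a.id < b.id.
category groups: Apparel:{14,22,25,32,35} Tools:{18,19,23,30} Toys:{6,7,24}
Ordered by (a.id, b.id); first 5.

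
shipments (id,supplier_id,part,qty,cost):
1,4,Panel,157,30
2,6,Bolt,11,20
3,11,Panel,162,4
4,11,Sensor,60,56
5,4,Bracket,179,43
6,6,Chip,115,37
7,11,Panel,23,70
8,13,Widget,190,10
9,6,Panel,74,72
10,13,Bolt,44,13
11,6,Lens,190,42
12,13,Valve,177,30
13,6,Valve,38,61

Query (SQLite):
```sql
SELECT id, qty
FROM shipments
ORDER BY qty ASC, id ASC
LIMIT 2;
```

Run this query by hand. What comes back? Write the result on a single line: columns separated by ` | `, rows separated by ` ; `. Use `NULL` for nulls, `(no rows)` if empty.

2 | 11 ; 7 | 23

Sort by qty asc, tiebreak id asc: (11, id=2), (23, id=7), (38, id=13), (44, id=10), (60, id=4) …. Take first 2.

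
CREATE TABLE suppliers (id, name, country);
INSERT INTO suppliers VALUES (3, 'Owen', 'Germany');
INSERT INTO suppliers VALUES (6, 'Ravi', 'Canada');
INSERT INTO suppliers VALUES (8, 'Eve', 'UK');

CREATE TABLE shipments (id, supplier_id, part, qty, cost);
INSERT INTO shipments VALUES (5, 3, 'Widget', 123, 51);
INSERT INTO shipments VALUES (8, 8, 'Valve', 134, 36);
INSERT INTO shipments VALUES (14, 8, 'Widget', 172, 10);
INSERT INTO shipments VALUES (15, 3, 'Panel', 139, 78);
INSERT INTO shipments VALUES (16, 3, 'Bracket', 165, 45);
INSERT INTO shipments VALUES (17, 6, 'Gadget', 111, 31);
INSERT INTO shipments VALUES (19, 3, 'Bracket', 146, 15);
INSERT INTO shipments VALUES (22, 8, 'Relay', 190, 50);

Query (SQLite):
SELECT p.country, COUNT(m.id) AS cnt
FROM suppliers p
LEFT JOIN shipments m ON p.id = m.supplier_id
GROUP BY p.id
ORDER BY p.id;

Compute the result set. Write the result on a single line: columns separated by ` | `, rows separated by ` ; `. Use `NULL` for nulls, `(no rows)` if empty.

LEFT JOIN keeps every suppliers row; unmatched ones get NULL for shipments columns.
Group by suppliers.id and compute COUNT(m.id). COUNT(col) of an all-NULL group is 0.
  3: ids {5, 15, 16, 19} → COUNT(m.id)=4
  6: ids {17} → COUNT(m.id)=1
  8: ids {8, 14, 22} → COUNT(m.id)=3

Germany | 4 ; Canada | 1 ; UK | 3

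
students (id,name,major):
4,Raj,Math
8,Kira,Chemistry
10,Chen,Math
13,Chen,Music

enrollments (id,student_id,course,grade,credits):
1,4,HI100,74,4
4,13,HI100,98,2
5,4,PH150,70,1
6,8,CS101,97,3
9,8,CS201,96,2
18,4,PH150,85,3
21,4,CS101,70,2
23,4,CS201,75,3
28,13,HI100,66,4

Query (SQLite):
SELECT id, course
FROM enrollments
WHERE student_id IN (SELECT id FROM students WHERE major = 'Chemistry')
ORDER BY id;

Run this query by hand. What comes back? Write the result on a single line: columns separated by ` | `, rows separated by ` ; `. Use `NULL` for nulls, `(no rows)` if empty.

6 | CS101 ; 9 | CS201

Inner query: students.id where major = 'Chemistry'.
Outer: keep enrollments rows whose student_id is in that set.
Inner query → {8}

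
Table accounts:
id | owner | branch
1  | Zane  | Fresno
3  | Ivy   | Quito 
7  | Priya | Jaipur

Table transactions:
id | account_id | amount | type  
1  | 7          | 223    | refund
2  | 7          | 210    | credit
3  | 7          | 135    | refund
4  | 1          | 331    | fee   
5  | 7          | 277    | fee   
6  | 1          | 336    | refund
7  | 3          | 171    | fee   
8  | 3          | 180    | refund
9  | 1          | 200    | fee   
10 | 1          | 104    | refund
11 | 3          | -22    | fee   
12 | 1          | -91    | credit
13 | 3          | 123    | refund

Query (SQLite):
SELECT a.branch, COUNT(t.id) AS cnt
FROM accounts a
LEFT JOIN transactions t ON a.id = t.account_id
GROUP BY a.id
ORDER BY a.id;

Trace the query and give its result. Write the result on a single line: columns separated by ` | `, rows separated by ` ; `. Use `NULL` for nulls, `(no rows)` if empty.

LEFT JOIN keeps every accounts row; unmatched ones get NULL for transactions columns.
Group by accounts.id and compute COUNT(t.id). COUNT(col) of an all-NULL group is 0.
  1: ids {4, 6, 9, 10, 12} → COUNT(t.id)=5
  3: ids {7, 8, 11, 13} → COUNT(t.id)=4
  7: ids {1, 2, 3, 5} → COUNT(t.id)=4

Fresno | 5 ; Quito | 4 ; Jaipur | 4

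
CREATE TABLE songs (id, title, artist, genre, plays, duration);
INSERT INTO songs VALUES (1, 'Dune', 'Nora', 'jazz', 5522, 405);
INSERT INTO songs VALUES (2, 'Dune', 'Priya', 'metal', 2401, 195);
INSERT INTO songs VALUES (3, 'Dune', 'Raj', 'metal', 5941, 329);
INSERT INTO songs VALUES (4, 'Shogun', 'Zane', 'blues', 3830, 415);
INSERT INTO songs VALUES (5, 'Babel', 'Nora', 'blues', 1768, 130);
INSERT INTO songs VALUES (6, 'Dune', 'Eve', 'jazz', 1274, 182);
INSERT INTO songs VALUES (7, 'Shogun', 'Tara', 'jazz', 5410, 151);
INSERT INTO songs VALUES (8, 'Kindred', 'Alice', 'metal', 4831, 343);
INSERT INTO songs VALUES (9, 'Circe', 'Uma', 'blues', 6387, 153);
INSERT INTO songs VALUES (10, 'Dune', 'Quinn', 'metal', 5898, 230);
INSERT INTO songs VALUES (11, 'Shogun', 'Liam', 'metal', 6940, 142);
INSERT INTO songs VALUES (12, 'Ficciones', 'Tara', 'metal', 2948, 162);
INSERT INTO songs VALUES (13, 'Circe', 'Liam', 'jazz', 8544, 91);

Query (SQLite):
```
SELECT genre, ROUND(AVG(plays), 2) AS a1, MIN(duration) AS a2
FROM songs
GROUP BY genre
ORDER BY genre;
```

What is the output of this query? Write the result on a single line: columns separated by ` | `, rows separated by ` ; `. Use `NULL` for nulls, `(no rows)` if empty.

blues | 3995 | 130 ; jazz | 5187.5 | 91 ; metal | 4826.5 | 142

Group songs by genre.
Per group compute: ROUND(AVG(plays), 2), MIN(duration).
  blues: ids {4, 5, 9} → ROUND(AVG(plays), 2)=3995, MIN(duration)=130
  jazz: ids {1, 6, 7, 13} → ROUND(AVG(plays), 2)=5187.5, MIN(duration)=91
  metal: ids {2, 3, 8, 10, 11, 12} → ROUND(AVG(plays), 2)=4826.5, MIN(duration)=142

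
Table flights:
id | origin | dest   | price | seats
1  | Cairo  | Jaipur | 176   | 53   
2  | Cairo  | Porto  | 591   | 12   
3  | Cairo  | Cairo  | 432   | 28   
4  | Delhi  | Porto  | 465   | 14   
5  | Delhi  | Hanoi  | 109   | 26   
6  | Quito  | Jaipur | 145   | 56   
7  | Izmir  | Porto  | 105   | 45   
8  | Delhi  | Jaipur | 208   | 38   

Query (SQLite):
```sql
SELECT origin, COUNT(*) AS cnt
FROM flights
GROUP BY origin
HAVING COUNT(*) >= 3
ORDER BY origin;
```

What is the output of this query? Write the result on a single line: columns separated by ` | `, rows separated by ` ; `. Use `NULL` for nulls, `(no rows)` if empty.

Partition flights by origin; compute COUNT(*) within each group.
HAVING: keep groups with count ≥ 3.
  Cairo: ids {1, 2, 3} → COUNT(*)=3
  Delhi: ids {4, 5, 8} → COUNT(*)=3
  Izmir: ids {7} → COUNT(*)=1
  Quito: ids {6} → COUNT(*)=1

Cairo | 3 ; Delhi | 3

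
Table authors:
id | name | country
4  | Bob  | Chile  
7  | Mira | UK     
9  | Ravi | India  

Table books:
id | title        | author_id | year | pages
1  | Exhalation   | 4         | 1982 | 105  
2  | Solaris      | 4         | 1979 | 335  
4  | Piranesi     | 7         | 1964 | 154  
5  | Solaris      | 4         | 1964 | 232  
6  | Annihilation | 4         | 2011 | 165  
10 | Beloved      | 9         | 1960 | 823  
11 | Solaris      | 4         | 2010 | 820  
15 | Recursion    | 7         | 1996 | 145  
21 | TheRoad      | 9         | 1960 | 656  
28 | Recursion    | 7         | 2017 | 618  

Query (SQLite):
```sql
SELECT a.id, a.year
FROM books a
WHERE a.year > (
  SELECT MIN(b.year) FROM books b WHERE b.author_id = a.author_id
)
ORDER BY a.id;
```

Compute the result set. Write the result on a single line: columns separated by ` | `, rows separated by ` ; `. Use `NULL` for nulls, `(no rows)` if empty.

1 | 1982 ; 2 | 1979 ; 6 | 2011 ; 11 | 2010 ; 15 | 1996 ; 28 | 2017

For each books row a, compute MIN(year) over rows sharing a.author_id.
Keep row a if a.year > that per-group MIN.
  author_id=4: MIN(year) = 1964
  author_id=7: MIN(year) = 1964
  author_id=9: MIN(year) = 1960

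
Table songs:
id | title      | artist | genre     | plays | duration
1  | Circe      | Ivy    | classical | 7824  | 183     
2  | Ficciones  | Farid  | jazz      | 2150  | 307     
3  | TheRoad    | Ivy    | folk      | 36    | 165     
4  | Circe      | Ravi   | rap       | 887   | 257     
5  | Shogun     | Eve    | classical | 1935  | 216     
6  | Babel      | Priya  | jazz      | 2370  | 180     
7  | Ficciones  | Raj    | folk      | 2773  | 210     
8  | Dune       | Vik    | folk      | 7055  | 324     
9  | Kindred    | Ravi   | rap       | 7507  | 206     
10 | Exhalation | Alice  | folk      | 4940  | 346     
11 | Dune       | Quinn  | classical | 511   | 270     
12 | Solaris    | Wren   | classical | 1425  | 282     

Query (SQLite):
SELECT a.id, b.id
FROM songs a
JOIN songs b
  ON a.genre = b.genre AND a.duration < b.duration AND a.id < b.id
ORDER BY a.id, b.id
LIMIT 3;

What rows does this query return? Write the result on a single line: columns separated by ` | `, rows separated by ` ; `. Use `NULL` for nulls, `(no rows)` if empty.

1 | 5 ; 1 | 11 ; 1 | 12

Pairs (a,b) with same genre, a.duration < b.duration, a.id < b.id.
genre groups: classical:{1,5,11,12} folk:{3,7,8,10} jazz:{2,6} rap:{4,9}
Ordered by (a.id, b.id); first 3.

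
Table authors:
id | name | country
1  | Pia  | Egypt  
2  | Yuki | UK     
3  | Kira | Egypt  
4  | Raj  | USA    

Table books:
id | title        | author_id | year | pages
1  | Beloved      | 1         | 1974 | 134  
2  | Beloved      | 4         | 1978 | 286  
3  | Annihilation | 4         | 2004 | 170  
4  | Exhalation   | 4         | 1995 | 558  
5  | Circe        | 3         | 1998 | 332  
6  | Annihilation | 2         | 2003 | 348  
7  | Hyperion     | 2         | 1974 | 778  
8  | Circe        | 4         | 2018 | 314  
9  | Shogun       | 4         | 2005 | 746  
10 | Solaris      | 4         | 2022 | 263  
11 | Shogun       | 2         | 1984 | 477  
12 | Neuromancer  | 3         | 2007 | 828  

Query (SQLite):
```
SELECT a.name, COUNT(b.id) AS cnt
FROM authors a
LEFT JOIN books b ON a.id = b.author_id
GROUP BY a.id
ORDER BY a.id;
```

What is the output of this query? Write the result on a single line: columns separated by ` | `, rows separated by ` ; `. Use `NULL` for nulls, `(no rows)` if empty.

LEFT JOIN keeps every authors row; unmatched ones get NULL for books columns.
Group by authors.id and compute COUNT(b.id). COUNT(col) of an all-NULL group is 0.
  1: ids {1} → COUNT(b.id)=1
  2: ids {6, 7, 11} → COUNT(b.id)=3
  3: ids {5, 12} → COUNT(b.id)=2
  4: ids {2, 3, 4, 8, 9, 10} → COUNT(b.id)=6

Pia | 1 ; Yuki | 3 ; Kira | 2 ; Raj | 6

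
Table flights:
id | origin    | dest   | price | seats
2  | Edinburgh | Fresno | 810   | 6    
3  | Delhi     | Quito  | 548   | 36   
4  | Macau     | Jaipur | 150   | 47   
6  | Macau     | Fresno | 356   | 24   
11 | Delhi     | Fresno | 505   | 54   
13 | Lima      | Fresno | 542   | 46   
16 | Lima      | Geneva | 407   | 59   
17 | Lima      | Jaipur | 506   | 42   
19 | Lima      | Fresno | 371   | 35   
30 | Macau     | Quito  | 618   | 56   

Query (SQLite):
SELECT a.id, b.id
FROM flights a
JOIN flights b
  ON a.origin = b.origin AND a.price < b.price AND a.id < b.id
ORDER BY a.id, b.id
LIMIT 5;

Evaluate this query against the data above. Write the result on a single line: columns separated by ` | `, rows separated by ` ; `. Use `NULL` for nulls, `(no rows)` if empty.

Pairs (a,b) with same origin, a.price < b.price, a.id < b.id.
origin groups: Delhi:{3,11} Edinburgh:{2} Lima:{13,16,17,19} Macau:{4,6,30}
Ordered by (a.id, b.id); first 5.

4 | 6 ; 4 | 30 ; 6 | 30 ; 16 | 17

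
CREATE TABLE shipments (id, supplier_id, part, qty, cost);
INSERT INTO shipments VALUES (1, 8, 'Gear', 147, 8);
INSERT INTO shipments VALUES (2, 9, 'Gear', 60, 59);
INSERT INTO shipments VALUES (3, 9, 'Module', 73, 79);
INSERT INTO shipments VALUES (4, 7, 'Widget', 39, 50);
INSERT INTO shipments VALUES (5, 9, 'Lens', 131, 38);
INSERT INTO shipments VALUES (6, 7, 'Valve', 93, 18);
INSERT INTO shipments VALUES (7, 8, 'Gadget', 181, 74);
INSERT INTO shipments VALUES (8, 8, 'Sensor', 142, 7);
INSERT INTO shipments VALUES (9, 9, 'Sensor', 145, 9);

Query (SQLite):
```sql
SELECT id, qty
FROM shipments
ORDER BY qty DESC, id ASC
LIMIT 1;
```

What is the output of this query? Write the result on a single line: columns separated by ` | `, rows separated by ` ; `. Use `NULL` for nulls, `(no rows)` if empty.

7 | 181

Sort by qty desc, tiebreak id asc: (181, id=7), (147, id=1), (145, id=9), (142, id=8) …. Take first 1.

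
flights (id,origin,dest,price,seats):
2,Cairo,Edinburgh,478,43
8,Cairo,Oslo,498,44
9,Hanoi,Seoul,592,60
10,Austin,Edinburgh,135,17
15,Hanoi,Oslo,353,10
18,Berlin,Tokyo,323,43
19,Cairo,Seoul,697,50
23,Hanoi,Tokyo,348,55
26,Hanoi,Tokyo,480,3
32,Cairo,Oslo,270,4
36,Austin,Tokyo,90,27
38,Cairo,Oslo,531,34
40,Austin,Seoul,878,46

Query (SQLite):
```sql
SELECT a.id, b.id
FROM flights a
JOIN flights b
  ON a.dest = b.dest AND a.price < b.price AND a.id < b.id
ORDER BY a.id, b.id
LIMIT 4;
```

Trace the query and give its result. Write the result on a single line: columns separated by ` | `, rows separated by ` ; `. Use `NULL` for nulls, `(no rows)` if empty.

Pairs (a,b) with same dest, a.price < b.price, a.id < b.id.
dest groups: Edinburgh:{2,10} Oslo:{8,15,32,38} Seoul:{9,19,40} Tokyo:{18,23,26,36}
Ordered by (a.id, b.id); first 4.

8 | 38 ; 9 | 19 ; 9 | 40 ; 15 | 38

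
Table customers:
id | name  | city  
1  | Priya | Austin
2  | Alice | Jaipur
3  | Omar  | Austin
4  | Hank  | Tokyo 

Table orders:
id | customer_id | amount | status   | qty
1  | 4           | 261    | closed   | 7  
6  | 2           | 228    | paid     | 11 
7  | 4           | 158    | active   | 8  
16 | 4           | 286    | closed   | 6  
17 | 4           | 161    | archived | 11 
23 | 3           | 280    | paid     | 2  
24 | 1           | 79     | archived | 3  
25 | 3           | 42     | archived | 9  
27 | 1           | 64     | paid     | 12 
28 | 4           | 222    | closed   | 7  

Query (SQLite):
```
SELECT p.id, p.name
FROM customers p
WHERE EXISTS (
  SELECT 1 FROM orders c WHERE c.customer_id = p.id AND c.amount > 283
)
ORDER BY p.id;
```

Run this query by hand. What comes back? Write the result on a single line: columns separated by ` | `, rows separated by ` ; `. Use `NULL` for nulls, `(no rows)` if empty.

4 | Hank

For each customers row, check whether any orders with matching customer_id has amount > 283.
Keep rows where that is true.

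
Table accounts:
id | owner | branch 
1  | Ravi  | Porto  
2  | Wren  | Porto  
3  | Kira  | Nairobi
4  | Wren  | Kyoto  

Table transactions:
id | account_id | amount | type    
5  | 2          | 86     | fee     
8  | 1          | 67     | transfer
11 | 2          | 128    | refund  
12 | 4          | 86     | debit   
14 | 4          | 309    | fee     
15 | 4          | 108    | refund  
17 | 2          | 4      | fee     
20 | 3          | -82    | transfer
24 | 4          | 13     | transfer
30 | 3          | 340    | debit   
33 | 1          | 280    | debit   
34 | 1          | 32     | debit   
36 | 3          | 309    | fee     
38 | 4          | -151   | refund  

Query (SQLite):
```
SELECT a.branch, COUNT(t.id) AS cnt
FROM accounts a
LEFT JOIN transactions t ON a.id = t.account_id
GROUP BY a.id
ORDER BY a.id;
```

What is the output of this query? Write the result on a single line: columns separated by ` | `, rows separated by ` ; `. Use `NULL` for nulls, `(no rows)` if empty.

Porto | 3 ; Porto | 3 ; Nairobi | 3 ; Kyoto | 5

LEFT JOIN keeps every accounts row; unmatched ones get NULL for transactions columns.
Group by accounts.id and compute COUNT(t.id). COUNT(col) of an all-NULL group is 0.
  1: ids {8, 33, 34} → COUNT(t.id)=3
  2: ids {5, 11, 17} → COUNT(t.id)=3
  3: ids {20, 30, 36} → COUNT(t.id)=3
  4: ids {12, 14, 15, 24, 38} → COUNT(t.id)=5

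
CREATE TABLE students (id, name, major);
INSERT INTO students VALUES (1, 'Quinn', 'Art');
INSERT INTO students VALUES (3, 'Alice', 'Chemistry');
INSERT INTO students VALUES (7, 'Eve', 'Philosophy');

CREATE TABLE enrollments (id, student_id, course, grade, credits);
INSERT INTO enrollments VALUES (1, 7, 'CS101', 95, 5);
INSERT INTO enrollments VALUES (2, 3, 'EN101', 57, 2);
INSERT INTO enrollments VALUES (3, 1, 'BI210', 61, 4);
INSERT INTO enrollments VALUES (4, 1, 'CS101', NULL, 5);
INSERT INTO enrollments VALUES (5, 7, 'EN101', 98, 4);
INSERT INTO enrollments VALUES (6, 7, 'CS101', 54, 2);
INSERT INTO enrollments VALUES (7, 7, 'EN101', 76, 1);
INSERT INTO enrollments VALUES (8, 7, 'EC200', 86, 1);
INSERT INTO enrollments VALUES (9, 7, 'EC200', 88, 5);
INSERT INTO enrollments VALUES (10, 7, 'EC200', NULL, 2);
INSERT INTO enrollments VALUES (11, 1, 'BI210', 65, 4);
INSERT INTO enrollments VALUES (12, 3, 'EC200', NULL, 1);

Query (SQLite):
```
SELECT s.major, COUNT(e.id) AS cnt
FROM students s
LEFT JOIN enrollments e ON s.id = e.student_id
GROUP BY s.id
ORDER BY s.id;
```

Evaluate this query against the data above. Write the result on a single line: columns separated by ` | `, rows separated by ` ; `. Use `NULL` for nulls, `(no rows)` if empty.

LEFT JOIN keeps every students row; unmatched ones get NULL for enrollments columns.
Group by students.id and compute COUNT(e.id). COUNT(col) of an all-NULL group is 0.
  1: ids {3, 4, 11} → COUNT(e.id)=3
  3: ids {2, 12} → COUNT(e.id)=2
  7: ids {1, 5, 6, 7, 8, 9, 10} → COUNT(e.id)=7

Art | 3 ; Chemistry | 2 ; Philosophy | 7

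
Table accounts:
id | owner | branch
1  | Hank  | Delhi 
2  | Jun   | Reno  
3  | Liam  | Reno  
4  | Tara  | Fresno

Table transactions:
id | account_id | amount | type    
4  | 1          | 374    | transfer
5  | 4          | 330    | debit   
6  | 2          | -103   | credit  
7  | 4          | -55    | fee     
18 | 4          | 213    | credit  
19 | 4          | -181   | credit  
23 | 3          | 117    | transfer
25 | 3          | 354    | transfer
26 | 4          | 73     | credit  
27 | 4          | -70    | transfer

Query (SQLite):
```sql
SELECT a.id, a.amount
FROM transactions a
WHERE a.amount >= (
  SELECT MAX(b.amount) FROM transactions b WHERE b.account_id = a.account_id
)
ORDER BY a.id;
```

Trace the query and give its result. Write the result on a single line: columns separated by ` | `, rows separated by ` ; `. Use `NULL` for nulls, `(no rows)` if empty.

For each transactions row a, compute MAX(amount) over rows sharing a.account_id.
Keep row a if a.amount >= that per-group MAX.
  account_id=1: MAX(amount) = 374
  account_id=2: MAX(amount) = -103
  account_id=3: MAX(amount) = 354
  account_id=4: MAX(amount) = 330

4 | 374 ; 5 | 330 ; 6 | -103 ; 25 | 354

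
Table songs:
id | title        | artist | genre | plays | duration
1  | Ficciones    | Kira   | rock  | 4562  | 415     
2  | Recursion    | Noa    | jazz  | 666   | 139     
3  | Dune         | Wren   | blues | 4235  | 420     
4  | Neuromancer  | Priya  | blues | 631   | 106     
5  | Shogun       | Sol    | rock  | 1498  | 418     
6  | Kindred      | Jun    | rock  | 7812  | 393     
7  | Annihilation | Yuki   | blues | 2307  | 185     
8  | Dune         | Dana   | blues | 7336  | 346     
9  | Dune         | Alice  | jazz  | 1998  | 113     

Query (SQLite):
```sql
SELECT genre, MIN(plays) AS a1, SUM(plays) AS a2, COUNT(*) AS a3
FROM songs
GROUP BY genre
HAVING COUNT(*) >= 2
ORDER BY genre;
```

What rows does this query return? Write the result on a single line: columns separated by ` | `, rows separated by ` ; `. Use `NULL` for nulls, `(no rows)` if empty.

Group songs by genre.
Per group compute: MIN(plays), SUM(plays), COUNT(*).
HAVING: drop groups with fewer than 2 rows.
  blues: ids {3, 4, 7, 8} → MIN(plays)=631, SUM(plays)=14509, COUNT(*)=4
  jazz: ids {2, 9} → MIN(plays)=666, SUM(plays)=2664, COUNT(*)=2
  rock: ids {1, 5, 6} → MIN(plays)=1498, SUM(plays)=13872, COUNT(*)=3

blues | 631 | 14509 | 4 ; jazz | 666 | 2664 | 2 ; rock | 1498 | 13872 | 3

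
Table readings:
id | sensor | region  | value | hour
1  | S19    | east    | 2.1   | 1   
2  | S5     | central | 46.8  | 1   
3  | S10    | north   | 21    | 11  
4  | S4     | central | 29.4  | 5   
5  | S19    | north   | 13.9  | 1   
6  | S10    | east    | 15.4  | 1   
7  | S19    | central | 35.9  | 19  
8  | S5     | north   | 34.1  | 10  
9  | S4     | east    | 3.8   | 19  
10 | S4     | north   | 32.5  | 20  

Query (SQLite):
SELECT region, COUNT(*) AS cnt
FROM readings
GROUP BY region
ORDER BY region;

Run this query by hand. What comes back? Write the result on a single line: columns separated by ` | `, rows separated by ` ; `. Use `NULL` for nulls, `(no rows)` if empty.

Partition readings by region; compute COUNT(*) within each group.
  central: ids {2, 4, 7} → COUNT(*)=3
  east: ids {1, 6, 9} → COUNT(*)=3
  north: ids {3, 5, 8, 10} → COUNT(*)=4

central | 3 ; east | 3 ; north | 4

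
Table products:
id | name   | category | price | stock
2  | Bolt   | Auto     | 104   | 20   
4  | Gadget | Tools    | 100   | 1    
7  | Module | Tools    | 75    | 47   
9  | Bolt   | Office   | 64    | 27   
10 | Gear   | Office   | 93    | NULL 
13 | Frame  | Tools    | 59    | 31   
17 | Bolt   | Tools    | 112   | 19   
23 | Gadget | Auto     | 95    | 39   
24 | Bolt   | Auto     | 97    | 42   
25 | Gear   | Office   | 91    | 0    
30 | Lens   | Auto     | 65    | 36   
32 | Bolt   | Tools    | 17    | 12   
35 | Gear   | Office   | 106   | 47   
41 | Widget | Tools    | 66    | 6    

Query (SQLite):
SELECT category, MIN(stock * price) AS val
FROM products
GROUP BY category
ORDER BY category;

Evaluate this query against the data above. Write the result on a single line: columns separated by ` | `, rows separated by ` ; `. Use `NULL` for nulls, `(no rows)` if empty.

For each row compute stock * price.
Group by category; take MIN of the expression per group.
  Auto: ids {2, 23, 24, 30} → MIN(stock * price)=2080
  Office: ids {9, 10, 25, 35} → MIN(stock * price)=0
  Tools: ids {4, 7, 13, 17, 32, 41} → MIN(stock * price)=100

Auto | 2080 ; Office | 0 ; Tools | 100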